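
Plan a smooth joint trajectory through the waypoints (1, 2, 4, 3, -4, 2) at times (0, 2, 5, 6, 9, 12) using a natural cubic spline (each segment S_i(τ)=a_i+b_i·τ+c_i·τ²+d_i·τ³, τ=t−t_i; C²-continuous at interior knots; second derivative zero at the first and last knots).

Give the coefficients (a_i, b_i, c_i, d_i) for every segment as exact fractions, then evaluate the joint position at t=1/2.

  seg 0: a=1 b=1403/4038 c=0 d=77/2019
  seg 1: a=2 b=3251/4038 c=154/673 d=-3331/36342
  seg 2: a=4 b=-599/2019 c=-2407/4038 d=-433/4038
  seg 3: a=3 b=-2437/1346 c=-1853/2019 d=9007/36342
  seg 4: a=-4 b=-421/673 c=1767/1346 d=-589/4038
S(1/2) = 6345/5384

Δ: Δ0=1/2, Δ1=2/3, Δ2=-1, Δ3=-7/3, Δ4=2
row 1: diag=10, rhs=1; c'=3/10, d'=1/10
row 2: denom=8−3·3/10=71/10; d'=(-10−3·1/10)/(71/10)=-103/71
row 3: denom=8−1·10/71=558/71; d'=(-8−1·-103/71)/(558/71)=-5/6
row 4: denom=12−3·71/186=673/62; d'=(26−3·-5/6)/(673/62)=1767/673
back: M4=1767/673
back: M3=-5/6−71/186·1767/673=-3706/2019
back: M2=-103/71−10/71·-3706/2019=-2407/2019
back: M1=1/10−3/10·-2407/2019=308/673
M: M0=0, M1=308/673, M2=-2407/2019, M3=-3706/2019, M4=1767/673, M5=0
seg 0: a=1, c=M0/2=0, d=(M1−M0)/(6·2)=77/2019, b=Δ0−h0·(2M0+M1)/6=1403/4038
seg 1: a=2, c=M1/2=154/673, d=(M2−M1)/(6·3)=-3331/36342, b=Δ1−h1·(2M1+M2)/6=3251/4038
seg 2: a=4, c=M2/2=-2407/4038, d=(M3−M2)/(6·1)=-433/4038, b=Δ2−h2·(2M2+M3)/6=-599/2019
seg 3: a=3, c=M3/2=-1853/2019, d=(M4−M3)/(6·3)=9007/36342, b=Δ3−h3·(2M3+M4)/6=-2437/1346
seg 4: a=-4, c=M4/2=1767/1346, d=(M5−M4)/(6·3)=-589/4038, b=Δ4−h4·(2M4+M5)/6=-421/673
t_q=1/2 → seg 0, τ=1/2; S=1+1403/4038·τ+0·τ²+77/2019·τ³=6345/5384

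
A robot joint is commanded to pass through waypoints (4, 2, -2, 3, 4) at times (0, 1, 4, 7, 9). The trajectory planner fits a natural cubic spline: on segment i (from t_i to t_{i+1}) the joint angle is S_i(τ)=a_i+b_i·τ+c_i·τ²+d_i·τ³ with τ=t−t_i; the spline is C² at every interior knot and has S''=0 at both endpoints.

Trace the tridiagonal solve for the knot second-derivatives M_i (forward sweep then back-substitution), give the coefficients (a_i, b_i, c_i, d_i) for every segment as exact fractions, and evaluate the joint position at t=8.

  seg 0: a=4 b=-3139/1596 c=0 d=-53/1596
  seg 1: a=2 b=-1649/798 c=-53/532 d=61/532
  seg 2: a=-2 b=689/1596 c=124/133 d=-277/1596
  seg 3: a=3 b=1069/798 c=-335/532 d=335/3192
S(8) = 4059/1064

Δ: Δ0=-2, Δ1=-4/3, Δ2=5/3, Δ3=1/2
row 1: diag=8, rhs=4; c'=3/8, d'=1/2
row 2: denom=12−3·3/8=87/8; d'=(18−3·1/2)/(87/8)=44/29
row 3: denom=10−3·8/29=266/29; d'=(-7−3·44/29)/(266/29)=-335/266
back: M3=-335/266
back: M2=44/29−8/29·-335/266=248/133
back: M1=1/2−3/8·248/133=-53/266
M: M0=0, M1=-53/266, M2=248/133, M3=-335/266, M4=0
seg 0: a=4, c=M0/2=0, d=(M1−M0)/(6·1)=-53/1596, b=Δ0−h0·(2M0+M1)/6=-3139/1596
seg 1: a=2, c=M1/2=-53/532, d=(M2−M1)/(6·3)=61/532, b=Δ1−h1·(2M1+M2)/6=-1649/798
seg 2: a=-2, c=M2/2=124/133, d=(M3−M2)/(6·3)=-277/1596, b=Δ2−h2·(2M2+M3)/6=689/1596
seg 3: a=3, c=M3/2=-335/532, d=(M4−M3)/(6·2)=335/3192, b=Δ3−h3·(2M3+M4)/6=1069/798
t_q=8 → seg 3, τ=1; S=3+1069/798·τ+-335/532·τ²+335/3192·τ³=4059/1064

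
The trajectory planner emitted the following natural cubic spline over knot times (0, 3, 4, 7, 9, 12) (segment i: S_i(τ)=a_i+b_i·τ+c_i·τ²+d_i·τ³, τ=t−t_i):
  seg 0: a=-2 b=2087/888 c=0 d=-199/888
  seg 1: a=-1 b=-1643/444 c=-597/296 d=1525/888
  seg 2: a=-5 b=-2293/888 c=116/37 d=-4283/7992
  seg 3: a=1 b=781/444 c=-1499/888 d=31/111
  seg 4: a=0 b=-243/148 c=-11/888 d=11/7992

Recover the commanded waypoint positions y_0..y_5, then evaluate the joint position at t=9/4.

y_0 = S_0(0) = a_0 = -2
y_1 = S_1(0) = a_1 = -1
y_2 = S_2(0) = a_2 = -5
y_3 = S_3(0) = a_3 = 1
y_4 = S_4(0) = a_4 = 0
y_5 = S_4(3) = -5
t_q=9/4 is in segment 0 (τ=9/4); S_0(τ)=13931/18944

y_0=-2 y_1=-1 y_2=-5 y_3=1 y_4=0 y_5=-5
S(9/4) = 13931/18944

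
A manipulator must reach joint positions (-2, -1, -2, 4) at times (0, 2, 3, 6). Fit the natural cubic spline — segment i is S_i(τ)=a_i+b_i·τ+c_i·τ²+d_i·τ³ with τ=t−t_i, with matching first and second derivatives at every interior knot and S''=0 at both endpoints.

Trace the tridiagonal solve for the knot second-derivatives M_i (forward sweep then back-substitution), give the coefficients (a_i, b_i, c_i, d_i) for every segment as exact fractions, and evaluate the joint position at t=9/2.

  seg 0: a=-2 b=107/94 c=0 d=-15/94
  seg 1: a=-1 b=-73/94 c=-45/47 d=69/94
  seg 2: a=-2 b=-23/47 c=117/94 d=-13/94
S(9/2) = -301/752

Δ: Δ0=1/2, Δ1=-1, Δ2=2
row 1: diag=6, rhs=-9; c'=1/6, d'=-3/2
row 2: denom=8−1·1/6=47/6; d'=(18−1·-3/2)/(47/6)=117/47
back: M2=117/47
back: M1=-3/2−1/6·117/47=-90/47
M: M0=0, M1=-90/47, M2=117/47, M3=0
seg 0: a=-2, c=M0/2=0, d=(M1−M0)/(6·2)=-15/94, b=Δ0−h0·(2M0+M1)/6=107/94
seg 1: a=-1, c=M1/2=-45/47, d=(M2−M1)/(6·1)=69/94, b=Δ1−h1·(2M1+M2)/6=-73/94
seg 2: a=-2, c=M2/2=117/94, d=(M3−M2)/(6·3)=-13/94, b=Δ2−h2·(2M2+M3)/6=-23/47
t_q=9/2 → seg 2, τ=3/2; S=-2+-23/47·τ+117/94·τ²+-13/94·τ³=-301/752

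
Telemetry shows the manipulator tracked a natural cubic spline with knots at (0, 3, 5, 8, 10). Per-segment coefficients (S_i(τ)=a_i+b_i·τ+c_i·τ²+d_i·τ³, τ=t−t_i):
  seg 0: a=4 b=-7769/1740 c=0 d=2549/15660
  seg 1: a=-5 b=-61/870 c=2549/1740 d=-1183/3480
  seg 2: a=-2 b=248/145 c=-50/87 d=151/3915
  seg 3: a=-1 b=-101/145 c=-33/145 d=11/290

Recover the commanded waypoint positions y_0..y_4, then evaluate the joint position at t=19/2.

y_0 = S_0(0) = a_0 = 4
y_1 = S_1(0) = a_1 = -5
y_2 = S_2(0) = a_2 = -2
y_3 = S_3(0) = a_3 = -1
y_4 = S_3(2) = -3
t_q=19/2 is in segment 3 (τ=3/2); S_3(τ)=-1127/464

y_0=4 y_1=-5 y_2=-2 y_3=-1 y_4=-3
S(19/2) = -1127/464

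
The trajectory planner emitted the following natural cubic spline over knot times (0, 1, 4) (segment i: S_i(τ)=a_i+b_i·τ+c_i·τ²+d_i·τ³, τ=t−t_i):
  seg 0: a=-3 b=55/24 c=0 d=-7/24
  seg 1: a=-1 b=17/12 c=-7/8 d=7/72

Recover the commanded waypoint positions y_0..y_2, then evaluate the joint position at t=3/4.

y_0 = S_0(0) = a_0 = -3
y_1 = S_1(0) = a_1 = -1
y_2 = S_1(3) = -2
t_q=3/4 is in segment 0 (τ=3/4); S_0(τ)=-719/512

y_0=-3 y_1=-1 y_2=-2
S(3/4) = -719/512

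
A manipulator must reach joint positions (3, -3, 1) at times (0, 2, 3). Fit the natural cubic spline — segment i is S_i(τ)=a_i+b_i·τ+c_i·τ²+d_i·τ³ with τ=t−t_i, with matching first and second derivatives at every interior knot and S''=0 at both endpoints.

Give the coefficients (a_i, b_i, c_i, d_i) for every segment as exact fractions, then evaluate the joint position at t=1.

  seg 0: a=3 b=-16/3 c=0 d=7/12
  seg 1: a=-3 b=5/3 c=7/2 d=-7/6
S(1) = -7/4

Δ: Δ0=-3, Δ1=4
row 1: diag=6, rhs=42; c'=1/6, d'=7
back: M1=7
M: M0=0, M1=7, M2=0
seg 0: a=3, c=M0/2=0, d=(M1−M0)/(6·2)=7/12, b=Δ0−h0·(2M0+M1)/6=-16/3
seg 1: a=-3, c=M1/2=7/2, d=(M2−M1)/(6·1)=-7/6, b=Δ1−h1·(2M1+M2)/6=5/3
t_q=1 → seg 0, τ=1; S=3+-16/3·τ+0·τ²+7/12·τ³=-7/4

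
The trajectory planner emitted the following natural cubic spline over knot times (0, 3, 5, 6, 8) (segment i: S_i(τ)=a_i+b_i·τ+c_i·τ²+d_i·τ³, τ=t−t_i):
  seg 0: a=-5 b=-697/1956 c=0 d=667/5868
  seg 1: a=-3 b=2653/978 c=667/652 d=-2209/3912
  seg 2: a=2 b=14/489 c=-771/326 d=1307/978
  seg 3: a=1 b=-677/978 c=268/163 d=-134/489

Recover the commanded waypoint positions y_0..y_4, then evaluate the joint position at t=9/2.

y_0=-5 y_1=-3 y_2=2 y_3=1 y_4=4
S(9/2) = 15283/10432

y_0 = S_0(0) = a_0 = -5
y_1 = S_1(0) = a_1 = -3
y_2 = S_2(0) = a_2 = 2
y_3 = S_3(0) = a_3 = 1
y_4 = S_3(2) = 4
t_q=9/2 is in segment 1 (τ=3/2); S_1(τ)=15283/10432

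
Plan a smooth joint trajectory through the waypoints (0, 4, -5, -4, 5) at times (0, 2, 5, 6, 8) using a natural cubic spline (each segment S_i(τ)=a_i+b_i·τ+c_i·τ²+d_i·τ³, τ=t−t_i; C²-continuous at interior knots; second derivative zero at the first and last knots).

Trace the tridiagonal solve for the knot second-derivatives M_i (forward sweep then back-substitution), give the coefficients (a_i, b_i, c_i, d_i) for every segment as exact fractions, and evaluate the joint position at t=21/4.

  seg 0: a=0 b=1425/416 c=0 d=-593/1664
  seg 1: a=4 b=-177/208 c=-1779/832 d=91/192
  seg 2: a=-5 b=-735/832 c=885/416 d=-203/832
  seg 3: a=-4 b=549/208 c=1161/832 d=-387/1664
S(21/4) = -271123/53248

Δ: Δ0=2, Δ1=-3, Δ2=1, Δ3=9/2
row 1: diag=10, rhs=-30; c'=3/10, d'=-3
row 2: denom=8−3·3/10=71/10; d'=(24−3·-3)/(71/10)=330/71
row 3: denom=6−1·10/71=416/71; d'=(21−1·330/71)/(416/71)=1161/416
back: M3=1161/416
back: M2=330/71−10/71·1161/416=885/208
back: M1=-3−3/10·885/208=-1779/416
M: M0=0, M1=-1779/416, M2=885/208, M3=1161/416, M4=0
seg 0: a=0, c=M0/2=0, d=(M1−M0)/(6·2)=-593/1664, b=Δ0−h0·(2M0+M1)/6=1425/416
seg 1: a=4, c=M1/2=-1779/832, d=(M2−M1)/(6·3)=91/192, b=Δ1−h1·(2M1+M2)/6=-177/208
seg 2: a=-5, c=M2/2=885/416, d=(M3−M2)/(6·1)=-203/832, b=Δ2−h2·(2M2+M3)/6=-735/832
seg 3: a=-4, c=M3/2=1161/832, d=(M4−M3)/(6·2)=-387/1664, b=Δ3−h3·(2M3+M4)/6=549/208
t_q=21/4 → seg 2, τ=1/4; S=-5+-735/832·τ+885/416·τ²+-203/832·τ³=-271123/53248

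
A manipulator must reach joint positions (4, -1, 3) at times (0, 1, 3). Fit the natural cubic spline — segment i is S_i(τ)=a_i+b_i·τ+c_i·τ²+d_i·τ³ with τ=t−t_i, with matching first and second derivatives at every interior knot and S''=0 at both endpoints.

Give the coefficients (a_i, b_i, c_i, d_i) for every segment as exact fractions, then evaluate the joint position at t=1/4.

Δ: Δ0=-5, Δ1=2
row 1: diag=6, rhs=42; c'=1/3, d'=7
back: M1=7
M: M0=0, M1=7, M2=0
seg 0: a=4, c=M0/2=0, d=(M1−M0)/(6·1)=7/6, b=Δ0−h0·(2M0+M1)/6=-37/6
seg 1: a=-1, c=M1/2=7/2, d=(M2−M1)/(6·2)=-7/12, b=Δ1−h1·(2M1+M2)/6=-8/3
t_q=1/4 → seg 0, τ=1/4; S=4+-37/6·τ+0·τ²+7/6·τ³=317/128

  seg 0: a=4 b=-37/6 c=0 d=7/6
  seg 1: a=-1 b=-8/3 c=7/2 d=-7/12
S(1/4) = 317/128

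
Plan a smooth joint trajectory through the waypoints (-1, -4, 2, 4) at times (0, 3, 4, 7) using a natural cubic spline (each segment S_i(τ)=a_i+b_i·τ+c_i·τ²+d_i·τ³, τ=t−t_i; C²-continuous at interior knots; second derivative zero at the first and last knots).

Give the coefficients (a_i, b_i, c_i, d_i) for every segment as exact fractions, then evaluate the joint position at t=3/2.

  seg 0: a=-1 b=-247/63 c=0 d=184/567
  seg 1: a=-4 b=305/63 c=184/63 d=-37/21
  seg 2: a=2 b=340/63 c=-149/63 d=149/567
S(3/2) = -81/14

Δ: Δ0=-1, Δ1=6, Δ2=2/3
row 1: diag=8, rhs=42; c'=1/8, d'=21/4
row 2: denom=8−1·1/8=63/8; d'=(-32−1·21/4)/(63/8)=-298/63
back: M2=-298/63
back: M1=21/4−1/8·-298/63=368/63
M: M0=0, M1=368/63, M2=-298/63, M3=0
seg 0: a=-1, c=M0/2=0, d=(M1−M0)/(6·3)=184/567, b=Δ0−h0·(2M0+M1)/6=-247/63
seg 1: a=-4, c=M1/2=184/63, d=(M2−M1)/(6·1)=-37/21, b=Δ1−h1·(2M1+M2)/6=305/63
seg 2: a=2, c=M2/2=-149/63, d=(M3−M2)/(6·3)=149/567, b=Δ2−h2·(2M2+M3)/6=340/63
t_q=3/2 → seg 0, τ=3/2; S=-1+-247/63·τ+0·τ²+184/567·τ³=-81/14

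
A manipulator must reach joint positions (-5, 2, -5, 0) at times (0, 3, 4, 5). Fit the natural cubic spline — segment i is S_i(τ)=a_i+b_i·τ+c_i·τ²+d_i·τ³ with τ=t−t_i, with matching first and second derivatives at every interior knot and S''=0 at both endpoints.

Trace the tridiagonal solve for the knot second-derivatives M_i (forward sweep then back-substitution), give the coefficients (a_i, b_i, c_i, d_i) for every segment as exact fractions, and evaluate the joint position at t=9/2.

Δ: Δ0=7/3, Δ1=-7, Δ2=5
row 1: diag=8, rhs=-56; c'=1/8, d'=-7
row 2: denom=4−1·1/8=31/8; d'=(72−1·-7)/(31/8)=632/31
back: M2=632/31
back: M1=-7−1/8·632/31=-296/31
M: M0=0, M1=-296/31, M2=632/31, M3=0
seg 0: a=-5, c=M0/2=0, d=(M1−M0)/(6·3)=-148/279, b=Δ0−h0·(2M0+M1)/6=661/93
seg 1: a=2, c=M1/2=-148/31, d=(M2−M1)/(6·1)=464/93, b=Δ1−h1·(2M1+M2)/6=-671/93
seg 2: a=-5, c=M2/2=316/31, d=(M3−M2)/(6·1)=-316/93, b=Δ2−h2·(2M2+M3)/6=-167/93
t_q=9/2 → seg 2, τ=1/2; S=-5+-167/93·τ+316/31·τ²+-316/93·τ³=-117/31

  seg 0: a=-5 b=661/93 c=0 d=-148/279
  seg 1: a=2 b=-671/93 c=-148/31 d=464/93
  seg 2: a=-5 b=-167/93 c=316/31 d=-316/93
S(9/2) = -117/31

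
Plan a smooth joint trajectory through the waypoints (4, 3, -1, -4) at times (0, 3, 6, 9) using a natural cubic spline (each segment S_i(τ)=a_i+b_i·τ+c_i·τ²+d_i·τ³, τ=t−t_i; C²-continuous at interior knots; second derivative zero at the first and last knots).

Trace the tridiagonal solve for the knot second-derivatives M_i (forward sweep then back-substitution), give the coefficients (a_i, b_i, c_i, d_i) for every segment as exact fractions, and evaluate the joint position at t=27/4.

Δ: Δ0=-1/3, Δ1=-4/3, Δ2=-1
row 1: diag=12, rhs=-6; c'=1/4, d'=-1/2
row 2: denom=12−3·1/4=45/4; d'=(2−3·-1/2)/(45/4)=14/45
back: M2=14/45
back: M1=-1/2−1/4·14/45=-26/45
M: M0=0, M1=-26/45, M2=14/45, M3=0
seg 0: a=4, c=M0/2=0, d=(M1−M0)/(6·3)=-13/405, b=Δ0−h0·(2M0+M1)/6=-2/45
seg 1: a=3, c=M1/2=-13/45, d=(M2−M1)/(6·3)=4/81, b=Δ1−h1·(2M1+M2)/6=-41/45
seg 2: a=-1, c=M2/2=7/45, d=(M3−M2)/(6·3)=-7/405, b=Δ2−h2·(2M2+M3)/6=-59/45
t_q=27/4 → seg 2, τ=3/4; S=-1+-59/45·τ+7/45·τ²+-7/405·τ³=-609/320

  seg 0: a=4 b=-2/45 c=0 d=-13/405
  seg 1: a=3 b=-41/45 c=-13/45 d=4/81
  seg 2: a=-1 b=-59/45 c=7/45 d=-7/405
S(27/4) = -609/320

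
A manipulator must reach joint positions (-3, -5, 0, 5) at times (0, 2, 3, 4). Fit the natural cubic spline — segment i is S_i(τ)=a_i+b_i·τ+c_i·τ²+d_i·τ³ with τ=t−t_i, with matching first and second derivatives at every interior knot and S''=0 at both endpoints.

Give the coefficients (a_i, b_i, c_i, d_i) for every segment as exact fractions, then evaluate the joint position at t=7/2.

Δ: Δ0=-1, Δ1=5, Δ2=5
row 1: diag=6, rhs=36; c'=1/6, d'=6
row 2: denom=4−1·1/6=23/6; d'=(0−1·6)/(23/6)=-36/23
back: M2=-36/23
back: M1=6−1/6·-36/23=144/23
M: M0=0, M1=144/23, M2=-36/23, M3=0
seg 0: a=-3, c=M0/2=0, d=(M1−M0)/(6·2)=12/23, b=Δ0−h0·(2M0+M1)/6=-71/23
seg 1: a=-5, c=M1/2=72/23, d=(M2−M1)/(6·1)=-30/23, b=Δ1−h1·(2M1+M2)/6=73/23
seg 2: a=0, c=M2/2=-18/23, d=(M3−M2)/(6·1)=6/23, b=Δ2−h2·(2M2+M3)/6=127/23
t_q=7/2 → seg 2, τ=1/2; S=0+127/23·τ+-18/23·τ²+6/23·τ³=239/92

  seg 0: a=-3 b=-71/23 c=0 d=12/23
  seg 1: a=-5 b=73/23 c=72/23 d=-30/23
  seg 2: a=0 b=127/23 c=-18/23 d=6/23
S(7/2) = 239/92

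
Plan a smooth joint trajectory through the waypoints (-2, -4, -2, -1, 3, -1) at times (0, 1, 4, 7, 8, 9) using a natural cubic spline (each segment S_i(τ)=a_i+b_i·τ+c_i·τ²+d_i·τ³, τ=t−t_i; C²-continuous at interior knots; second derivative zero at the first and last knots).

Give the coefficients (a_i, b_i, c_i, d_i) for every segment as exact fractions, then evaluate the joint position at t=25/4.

Δ: Δ0=-2, Δ1=2/3, Δ2=1/3, Δ3=4, Δ4=-4
row 1: diag=8, rhs=16; c'=3/8, d'=2
row 2: denom=12−3·3/8=87/8; d'=(-2−3·2)/(87/8)=-64/87
row 3: denom=8−3·8/29=208/29; d'=(22−3·-64/87)/(208/29)=27/8
row 4: denom=4−1·29/208=803/208; d'=(-48−1·27/8)/(803/208)=-10686/803
back: M4=-10686/803
back: M3=27/8−29/208·-10686/803=4200/803
back: M2=-64/87−8/29·4200/803=-5248/2409
back: M1=2−3/8·-5248/2409=2262/803
M: M0=0, M1=2262/803, M2=-5248/2409, M3=4200/803, M4=-10686/803, M5=0
seg 0: a=-2, c=M0/2=0, d=(M1−M0)/(6·1)=377/803, b=Δ0−h0·(2M0+M1)/6=-1983/803
seg 1: a=-4, c=M1/2=1131/803, d=(M2−M1)/(6·3)=-547/1971, b=Δ1−h1·(2M1+M2)/6=-852/803
seg 2: a=-2, c=M2/2=-2624/2409, d=(M3−M2)/(6·3)=8924/21681, b=Δ2−h2·(2M2+M3)/6=-83/803
seg 3: a=-1, c=M3/2=2100/803, d=(M4−M3)/(6·1)=-2481/803, b=Δ3−h3·(2M3+M4)/6=3593/803
seg 4: a=3, c=M4/2=-5343/803, d=(M5−M4)/(6·1)=1781/803, b=Δ4−h4·(2M4+M5)/6=350/803
t_q=25/4 → seg 2, τ=9/4; S=-2+-83/803·τ+-2624/2409·τ²+8924/21681·τ³=-39295/12848

  seg 0: a=-2 b=-1983/803 c=0 d=377/803
  seg 1: a=-4 b=-852/803 c=1131/803 d=-547/1971
  seg 2: a=-2 b=-83/803 c=-2624/2409 d=8924/21681
  seg 3: a=-1 b=3593/803 c=2100/803 d=-2481/803
  seg 4: a=3 b=350/803 c=-5343/803 d=1781/803
S(25/4) = -39295/12848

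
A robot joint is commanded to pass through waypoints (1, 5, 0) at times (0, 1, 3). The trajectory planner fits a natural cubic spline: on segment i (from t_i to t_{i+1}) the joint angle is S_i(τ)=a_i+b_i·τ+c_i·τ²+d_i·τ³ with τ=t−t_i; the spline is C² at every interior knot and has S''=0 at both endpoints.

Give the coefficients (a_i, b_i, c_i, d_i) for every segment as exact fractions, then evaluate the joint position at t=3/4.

  seg 0: a=1 b=61/12 c=0 d=-13/12
  seg 1: a=5 b=11/6 c=-13/4 d=13/24
S(3/4) = 1115/256

Δ: Δ0=4, Δ1=-5/2
row 1: diag=6, rhs=-39; c'=1/3, d'=-13/2
back: M1=-13/2
M: M0=0, M1=-13/2, M2=0
seg 0: a=1, c=M0/2=0, d=(M1−M0)/(6·1)=-13/12, b=Δ0−h0·(2M0+M1)/6=61/12
seg 1: a=5, c=M1/2=-13/4, d=(M2−M1)/(6·2)=13/24, b=Δ1−h1·(2M1+M2)/6=11/6
t_q=3/4 → seg 0, τ=3/4; S=1+61/12·τ+0·τ²+-13/12·τ³=1115/256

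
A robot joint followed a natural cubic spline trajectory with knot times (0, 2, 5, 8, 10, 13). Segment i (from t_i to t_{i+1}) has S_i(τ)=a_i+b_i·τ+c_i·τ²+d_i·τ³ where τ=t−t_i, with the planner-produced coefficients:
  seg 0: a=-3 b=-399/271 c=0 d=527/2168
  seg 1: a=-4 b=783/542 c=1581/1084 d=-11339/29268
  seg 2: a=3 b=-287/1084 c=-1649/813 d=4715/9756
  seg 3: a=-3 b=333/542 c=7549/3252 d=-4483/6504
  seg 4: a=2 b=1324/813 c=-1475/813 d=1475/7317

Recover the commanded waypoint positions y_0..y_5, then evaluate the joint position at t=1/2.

y_0 = S_0(0) = a_0 = -3
y_1 = S_1(0) = a_1 = -4
y_2 = S_2(0) = a_2 = 3
y_3 = S_3(0) = a_3 = -3
y_4 = S_4(0) = a_4 = 2
y_5 = S_4(3) = -4
t_q=1/2 is in segment 0 (τ=1/2); S_0(τ)=-64273/17344

y_0=-3 y_1=-4 y_2=3 y_3=-3 y_4=2 y_5=-4
S(1/2) = -64273/17344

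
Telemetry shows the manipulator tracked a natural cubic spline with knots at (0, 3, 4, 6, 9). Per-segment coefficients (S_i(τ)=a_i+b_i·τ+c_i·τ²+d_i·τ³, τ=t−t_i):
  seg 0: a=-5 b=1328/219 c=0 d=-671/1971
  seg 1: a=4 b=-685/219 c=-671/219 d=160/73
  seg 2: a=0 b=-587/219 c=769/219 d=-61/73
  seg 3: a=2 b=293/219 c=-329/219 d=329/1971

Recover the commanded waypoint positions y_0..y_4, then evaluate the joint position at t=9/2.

y_0 = S_0(0) = a_0 = -5
y_1 = S_1(0) = a_1 = 4
y_2 = S_2(0) = a_2 = 0
y_3 = S_3(0) = a_3 = 2
y_4 = S_3(3) = -3
t_q=9/2 is in segment 2 (τ=1/2); S_2(τ)=-331/584

y_0=-5 y_1=4 y_2=0 y_3=2 y_4=-3
S(9/2) = -331/584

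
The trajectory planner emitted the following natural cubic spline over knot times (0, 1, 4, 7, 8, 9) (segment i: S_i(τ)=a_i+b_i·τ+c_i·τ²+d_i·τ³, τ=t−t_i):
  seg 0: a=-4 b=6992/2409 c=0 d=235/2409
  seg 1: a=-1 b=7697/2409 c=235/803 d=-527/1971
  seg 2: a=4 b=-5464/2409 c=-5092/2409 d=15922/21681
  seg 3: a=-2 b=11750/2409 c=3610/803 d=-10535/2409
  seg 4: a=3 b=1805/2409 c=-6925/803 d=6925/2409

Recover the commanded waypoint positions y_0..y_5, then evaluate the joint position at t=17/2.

y_0 = S_0(0) = a_0 = -4
y_1 = S_1(0) = a_1 = -1
y_2 = S_2(0) = a_2 = 4
y_3 = S_3(0) = a_3 = -2
y_4 = S_4(0) = a_4 = 3
y_5 = S_4(1) = -2
t_q=17/2 is in segment 4 (τ=1/2); S_4(τ)=10137/6424

y_0=-4 y_1=-1 y_2=4 y_3=-2 y_4=3 y_5=-2
S(17/2) = 10137/6424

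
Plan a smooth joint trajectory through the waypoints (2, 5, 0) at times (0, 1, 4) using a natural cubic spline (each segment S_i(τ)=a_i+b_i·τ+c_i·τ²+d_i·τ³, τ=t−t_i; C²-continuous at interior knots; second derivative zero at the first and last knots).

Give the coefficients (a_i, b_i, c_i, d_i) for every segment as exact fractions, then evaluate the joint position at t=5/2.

Δ: Δ0=3, Δ1=-5/3
row 1: diag=8, rhs=-28; c'=3/8, d'=-7/2
back: M1=-7/2
M: M0=0, M1=-7/2, M2=0
seg 0: a=2, c=M0/2=0, d=(M1−M0)/(6·1)=-7/12, b=Δ0−h0·(2M0+M1)/6=43/12
seg 1: a=5, c=M1/2=-7/4, d=(M2−M1)/(6·3)=7/36, b=Δ1−h1·(2M1+M2)/6=11/6
t_q=5/2 → seg 1, τ=3/2; S=5+11/6·τ+-7/4·τ²+7/36·τ³=143/32

  seg 0: a=2 b=43/12 c=0 d=-7/12
  seg 1: a=5 b=11/6 c=-7/4 d=7/36
S(5/2) = 143/32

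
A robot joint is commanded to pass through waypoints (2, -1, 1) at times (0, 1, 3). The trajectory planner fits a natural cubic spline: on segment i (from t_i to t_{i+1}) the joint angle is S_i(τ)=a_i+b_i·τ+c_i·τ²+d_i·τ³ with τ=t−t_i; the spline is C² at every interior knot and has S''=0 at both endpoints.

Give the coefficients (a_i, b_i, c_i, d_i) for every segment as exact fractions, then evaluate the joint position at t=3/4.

Δ: Δ0=-3, Δ1=1
row 1: diag=6, rhs=24; c'=1/3, d'=4
back: M1=4
M: M0=0, M1=4, M2=0
seg 0: a=2, c=M0/2=0, d=(M1−M0)/(6·1)=2/3, b=Δ0−h0·(2M0+M1)/6=-11/3
seg 1: a=-1, c=M1/2=2, d=(M2−M1)/(6·2)=-1/3, b=Δ1−h1·(2M1+M2)/6=-5/3
t_q=3/4 → seg 0, τ=3/4; S=2+-11/3·τ+0·τ²+2/3·τ³=-15/32

  seg 0: a=2 b=-11/3 c=0 d=2/3
  seg 1: a=-1 b=-5/3 c=2 d=-1/3
S(3/4) = -15/32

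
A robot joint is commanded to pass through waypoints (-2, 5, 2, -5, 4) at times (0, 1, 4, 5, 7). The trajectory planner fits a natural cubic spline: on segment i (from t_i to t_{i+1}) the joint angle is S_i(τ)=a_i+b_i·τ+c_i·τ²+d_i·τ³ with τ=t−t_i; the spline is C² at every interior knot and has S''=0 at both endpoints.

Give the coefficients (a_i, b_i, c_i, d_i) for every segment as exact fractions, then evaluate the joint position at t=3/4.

  seg 0: a=-2 b=4975/644 c=0 d=-467/644
  seg 1: a=5 b=1787/322 c=-1401/644 d=-5/1932
  seg 2: a=2 b=-4877/644 c=-354/161 d=255/92
  seg 3: a=-5 b=-1177/322 c=3939/644 d=-1313/1288
S(3/4) = 20537/5888

Δ: Δ0=7, Δ1=-1, Δ2=-7, Δ3=9/2
row 1: diag=8, rhs=-48; c'=3/8, d'=-6
row 2: denom=8−3·3/8=55/8; d'=(-36−3·-6)/(55/8)=-144/55
row 3: denom=6−1·8/55=322/55; d'=(69−1·-144/55)/(322/55)=3939/322
back: M3=3939/322
back: M2=-144/55−8/55·3939/322=-708/161
back: M1=-6−3/8·-708/161=-1401/322
M: M0=0, M1=-1401/322, M2=-708/161, M3=3939/322, M4=0
seg 0: a=-2, c=M0/2=0, d=(M1−M0)/(6·1)=-467/644, b=Δ0−h0·(2M0+M1)/6=4975/644
seg 1: a=5, c=M1/2=-1401/644, d=(M2−M1)/(6·3)=-5/1932, b=Δ1−h1·(2M1+M2)/6=1787/322
seg 2: a=2, c=M2/2=-354/161, d=(M3−M2)/(6·1)=255/92, b=Δ2−h2·(2M2+M3)/6=-4877/644
seg 3: a=-5, c=M3/2=3939/644, d=(M4−M3)/(6·2)=-1313/1288, b=Δ3−h3·(2M3+M4)/6=-1177/322
t_q=3/4 → seg 0, τ=3/4; S=-2+4975/644·τ+0·τ²+-467/644·τ³=20537/5888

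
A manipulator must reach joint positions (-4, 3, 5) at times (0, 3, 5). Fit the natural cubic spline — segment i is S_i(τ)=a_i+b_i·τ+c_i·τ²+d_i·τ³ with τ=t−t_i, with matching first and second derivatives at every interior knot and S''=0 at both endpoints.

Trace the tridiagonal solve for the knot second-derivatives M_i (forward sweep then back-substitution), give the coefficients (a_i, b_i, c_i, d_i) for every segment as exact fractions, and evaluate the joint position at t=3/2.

  seg 0: a=-4 b=41/15 c=0 d=-2/45
  seg 1: a=3 b=23/15 c=-2/5 d=1/15
S(3/2) = -1/20

Δ: Δ0=7/3, Δ1=1
row 1: diag=10, rhs=-8; c'=1/5, d'=-4/5
back: M1=-4/5
M: M0=0, M1=-4/5, M2=0
seg 0: a=-4, c=M0/2=0, d=(M1−M0)/(6·3)=-2/45, b=Δ0−h0·(2M0+M1)/6=41/15
seg 1: a=3, c=M1/2=-2/5, d=(M2−M1)/(6·2)=1/15, b=Δ1−h1·(2M1+M2)/6=23/15
t_q=3/2 → seg 0, τ=3/2; S=-4+41/15·τ+0·τ²+-2/45·τ³=-1/20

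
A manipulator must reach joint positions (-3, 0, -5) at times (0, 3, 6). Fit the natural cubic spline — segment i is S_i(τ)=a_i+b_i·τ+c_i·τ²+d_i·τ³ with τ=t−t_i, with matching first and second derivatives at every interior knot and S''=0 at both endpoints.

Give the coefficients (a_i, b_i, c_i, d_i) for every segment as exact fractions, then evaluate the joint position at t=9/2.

  seg 0: a=-3 b=5/3 c=0 d=-2/27
  seg 1: a=0 b=-1/3 c=-2/3 d=2/27
S(9/2) = -7/4

Δ: Δ0=1, Δ1=-5/3
row 1: diag=12, rhs=-16; c'=1/4, d'=-4/3
back: M1=-4/3
M: M0=0, M1=-4/3, M2=0
seg 0: a=-3, c=M0/2=0, d=(M1−M0)/(6·3)=-2/27, b=Δ0−h0·(2M0+M1)/6=5/3
seg 1: a=0, c=M1/2=-2/3, d=(M2−M1)/(6·3)=2/27, b=Δ1−h1·(2M1+M2)/6=-1/3
t_q=9/2 → seg 1, τ=3/2; S=0+-1/3·τ+-2/3·τ²+2/27·τ³=-7/4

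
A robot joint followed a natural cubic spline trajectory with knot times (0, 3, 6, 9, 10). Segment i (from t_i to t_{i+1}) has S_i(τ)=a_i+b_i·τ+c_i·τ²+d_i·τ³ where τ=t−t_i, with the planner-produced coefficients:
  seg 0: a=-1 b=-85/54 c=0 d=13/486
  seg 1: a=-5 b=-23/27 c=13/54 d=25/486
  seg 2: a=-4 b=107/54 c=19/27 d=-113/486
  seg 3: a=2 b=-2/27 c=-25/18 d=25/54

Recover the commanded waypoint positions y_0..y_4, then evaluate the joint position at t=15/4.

y_0 = S_0(0) = a_0 = -1
y_1 = S_1(0) = a_1 = -5
y_2 = S_2(0) = a_2 = -4
y_3 = S_3(0) = a_3 = 2
y_4 = S_3(1) = 1
t_q=15/4 is in segment 1 (τ=3/4); S_1(τ)=-2105/384

y_0=-1 y_1=-5 y_2=-4 y_3=2 y_4=1
S(15/4) = -2105/384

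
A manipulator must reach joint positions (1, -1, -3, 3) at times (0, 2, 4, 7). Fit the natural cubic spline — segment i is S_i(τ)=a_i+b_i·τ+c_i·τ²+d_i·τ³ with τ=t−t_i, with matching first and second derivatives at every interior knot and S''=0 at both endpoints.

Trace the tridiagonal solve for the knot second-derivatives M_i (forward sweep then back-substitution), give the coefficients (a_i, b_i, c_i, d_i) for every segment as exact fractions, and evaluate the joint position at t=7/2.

  seg 0: a=1 b=-16/19 c=0 d=-3/76
  seg 1: a=-1 b=-25/19 c=-9/38 d=15/76
  seg 2: a=-3 b=2/19 c=18/19 d=-2/19
S(7/2) = -1727/608

Δ: Δ0=-1, Δ1=-1, Δ2=2
row 1: diag=8, rhs=0; c'=1/4, d'=0
row 2: denom=10−2·1/4=19/2; d'=(18−2·0)/(19/2)=36/19
back: M2=36/19
back: M1=0−1/4·36/19=-9/19
M: M0=0, M1=-9/19, M2=36/19, M3=0
seg 0: a=1, c=M0/2=0, d=(M1−M0)/(6·2)=-3/76, b=Δ0−h0·(2M0+M1)/6=-16/19
seg 1: a=-1, c=M1/2=-9/38, d=(M2−M1)/(6·2)=15/76, b=Δ1−h1·(2M1+M2)/6=-25/19
seg 2: a=-3, c=M2/2=18/19, d=(M3−M2)/(6·3)=-2/19, b=Δ2−h2·(2M2+M3)/6=2/19
t_q=7/2 → seg 1, τ=3/2; S=-1+-25/19·τ+-9/38·τ²+15/76·τ³=-1727/608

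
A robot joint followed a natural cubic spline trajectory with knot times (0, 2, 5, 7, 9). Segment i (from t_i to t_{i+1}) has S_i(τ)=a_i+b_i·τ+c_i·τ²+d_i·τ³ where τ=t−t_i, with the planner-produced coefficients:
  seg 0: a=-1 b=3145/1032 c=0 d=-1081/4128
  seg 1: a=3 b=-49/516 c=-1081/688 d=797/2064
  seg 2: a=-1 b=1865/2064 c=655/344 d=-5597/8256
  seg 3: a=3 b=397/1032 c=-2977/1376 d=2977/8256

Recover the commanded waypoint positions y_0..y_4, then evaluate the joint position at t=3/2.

y_0 = S_0(0) = a_0 = -1
y_1 = S_1(0) = a_1 = 3
y_2 = S_2(0) = a_2 = -1
y_3 = S_3(0) = a_3 = 3
y_4 = S_3(2) = -2
t_q=3/2 is in segment 0 (τ=3/2); S_0(τ)=29583/11008

y_0=-1 y_1=3 y_2=-1 y_3=3 y_4=-2
S(3/2) = 29583/11008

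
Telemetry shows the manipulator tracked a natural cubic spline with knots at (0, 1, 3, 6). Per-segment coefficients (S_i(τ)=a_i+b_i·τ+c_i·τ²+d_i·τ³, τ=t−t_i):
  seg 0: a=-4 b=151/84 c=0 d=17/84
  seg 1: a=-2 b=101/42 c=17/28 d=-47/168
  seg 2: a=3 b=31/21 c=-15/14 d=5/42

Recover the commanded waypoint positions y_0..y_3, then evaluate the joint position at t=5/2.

y_0=-4 y_1=-2 y_2=3 y_3=1
S(5/2) = 909/448

y_0 = S_0(0) = a_0 = -4
y_1 = S_1(0) = a_1 = -2
y_2 = S_2(0) = a_2 = 3
y_3 = S_2(3) = 1
t_q=5/2 is in segment 1 (τ=3/2); S_1(τ)=909/448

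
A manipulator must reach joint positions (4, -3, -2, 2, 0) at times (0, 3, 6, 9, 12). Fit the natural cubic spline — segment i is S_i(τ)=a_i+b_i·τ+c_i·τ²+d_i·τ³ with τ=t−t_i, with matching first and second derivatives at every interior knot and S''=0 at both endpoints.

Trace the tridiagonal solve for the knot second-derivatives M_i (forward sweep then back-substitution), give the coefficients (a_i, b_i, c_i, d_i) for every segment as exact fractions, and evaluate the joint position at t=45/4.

  seg 0: a=4 b=-247/84 c=0 d=17/252
  seg 1: a=-3 b=-47/42 c=17/28 d=-31/756
  seg 2: a=-2 b=17/12 c=5/21 d=-67/756
  seg 3: a=2 b=19/42 c=-47/84 d=47/756
S(45/4) = 1601/1792

Δ: Δ0=-7/3, Δ1=1/3, Δ2=4/3, Δ3=-2/3
row 1: diag=12, rhs=16; c'=1/4, d'=4/3
row 2: denom=12−3·1/4=45/4; d'=(6−3·4/3)/(45/4)=8/45
row 3: denom=12−3·4/15=56/5; d'=(-12−3·8/45)/(56/5)=-47/42
back: M3=-47/42
back: M2=8/45−4/15·-47/42=10/21
back: M1=4/3−1/4·10/21=17/14
M: M0=0, M1=17/14, M2=10/21, M3=-47/42, M4=0
seg 0: a=4, c=M0/2=0, d=(M1−M0)/(6·3)=17/252, b=Δ0−h0·(2M0+M1)/6=-247/84
seg 1: a=-3, c=M1/2=17/28, d=(M2−M1)/(6·3)=-31/756, b=Δ1−h1·(2M1+M2)/6=-47/42
seg 2: a=-2, c=M2/2=5/21, d=(M3−M2)/(6·3)=-67/756, b=Δ2−h2·(2M2+M3)/6=17/12
seg 3: a=2, c=M3/2=-47/84, d=(M4−M3)/(6·3)=47/756, b=Δ3−h3·(2M3+M4)/6=19/42
t_q=45/4 → seg 3, τ=9/4; S=2+19/42·τ+-47/84·τ²+47/756·τ³=1601/1792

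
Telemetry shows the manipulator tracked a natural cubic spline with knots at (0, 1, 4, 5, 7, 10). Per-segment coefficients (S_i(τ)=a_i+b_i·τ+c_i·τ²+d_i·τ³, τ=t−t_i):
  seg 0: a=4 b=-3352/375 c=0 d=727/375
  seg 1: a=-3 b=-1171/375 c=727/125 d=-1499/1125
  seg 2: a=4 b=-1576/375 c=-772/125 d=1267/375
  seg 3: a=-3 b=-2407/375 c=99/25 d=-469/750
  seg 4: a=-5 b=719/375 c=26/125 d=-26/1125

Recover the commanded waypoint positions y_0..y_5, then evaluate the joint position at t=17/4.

y_0=4 y_1=-3 y_2=4 y_3=-3 y_4=-5 y_5=2
S(17/4) = 20929/8000

y_0 = S_0(0) = a_0 = 4
y_1 = S_1(0) = a_1 = -3
y_2 = S_2(0) = a_2 = 4
y_3 = S_3(0) = a_3 = -3
y_4 = S_4(0) = a_4 = -5
y_5 = S_4(3) = 2
t_q=17/4 is in segment 2 (τ=1/4); S_2(τ)=20929/8000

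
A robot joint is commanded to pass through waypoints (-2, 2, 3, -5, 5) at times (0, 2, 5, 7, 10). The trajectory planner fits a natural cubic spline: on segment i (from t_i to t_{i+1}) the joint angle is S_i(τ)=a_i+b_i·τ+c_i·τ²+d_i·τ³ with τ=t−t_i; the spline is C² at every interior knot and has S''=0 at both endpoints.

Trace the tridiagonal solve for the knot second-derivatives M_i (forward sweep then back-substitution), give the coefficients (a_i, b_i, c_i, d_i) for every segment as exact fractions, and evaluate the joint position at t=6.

Δ: Δ0=2, Δ1=1/3, Δ2=-4, Δ3=10/3
row 1: diag=10, rhs=-10; c'=3/10, d'=-1
row 2: denom=10−3·3/10=91/10; d'=(-26−3·-1)/(91/10)=-230/91
row 3: denom=10−2·20/91=870/91; d'=(44−2·-230/91)/(870/91)=744/145
back: M3=744/145
back: M2=-230/91−20/91·744/145=-106/29
back: M1=-1−3/10·-106/29=14/145
M: M0=0, M1=14/145, M2=-106/29, M3=744/145, M4=0
seg 0: a=-2, c=M0/2=0, d=(M1−M0)/(6·2)=7/870, b=Δ0−h0·(2M0+M1)/6=856/435
seg 1: a=2, c=M1/2=7/145, d=(M2−M1)/(6·3)=-272/1305, b=Δ1−h1·(2M1+M2)/6=898/435
seg 2: a=3, c=M2/2=-53/29, d=(M3−M2)/(6·2)=637/870, b=Δ2−h2·(2M2+M3)/6=-1424/435
seg 3: a=-5, c=M3/2=372/145, d=(M4−M3)/(6·3)=-124/435, b=Δ3−h3·(2M3+M4)/6=-782/435
t_q=6 → seg 2, τ=1; S=3+-1424/435·τ+-53/29·τ²+637/870·τ³=-397/290

  seg 0: a=-2 b=856/435 c=0 d=7/870
  seg 1: a=2 b=898/435 c=7/145 d=-272/1305
  seg 2: a=3 b=-1424/435 c=-53/29 d=637/870
  seg 3: a=-5 b=-782/435 c=372/145 d=-124/435
S(6) = -397/290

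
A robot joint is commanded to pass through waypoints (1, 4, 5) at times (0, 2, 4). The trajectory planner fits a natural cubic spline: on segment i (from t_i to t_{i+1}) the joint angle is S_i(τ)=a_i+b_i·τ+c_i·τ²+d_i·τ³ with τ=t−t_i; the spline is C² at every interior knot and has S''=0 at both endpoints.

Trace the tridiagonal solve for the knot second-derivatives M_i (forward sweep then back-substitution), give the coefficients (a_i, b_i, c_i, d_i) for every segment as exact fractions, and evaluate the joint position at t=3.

  seg 0: a=1 b=7/4 c=0 d=-1/16
  seg 1: a=4 b=1 c=-3/8 d=1/16
S(3) = 75/16

Δ: Δ0=3/2, Δ1=1/2
row 1: diag=8, rhs=-6; c'=1/4, d'=-3/4
back: M1=-3/4
M: M0=0, M1=-3/4, M2=0
seg 0: a=1, c=M0/2=0, d=(M1−M0)/(6·2)=-1/16, b=Δ0−h0·(2M0+M1)/6=7/4
seg 1: a=4, c=M1/2=-3/8, d=(M2−M1)/(6·2)=1/16, b=Δ1−h1·(2M1+M2)/6=1
t_q=3 → seg 1, τ=1; S=4+1·τ+-3/8·τ²+1/16·τ³=75/16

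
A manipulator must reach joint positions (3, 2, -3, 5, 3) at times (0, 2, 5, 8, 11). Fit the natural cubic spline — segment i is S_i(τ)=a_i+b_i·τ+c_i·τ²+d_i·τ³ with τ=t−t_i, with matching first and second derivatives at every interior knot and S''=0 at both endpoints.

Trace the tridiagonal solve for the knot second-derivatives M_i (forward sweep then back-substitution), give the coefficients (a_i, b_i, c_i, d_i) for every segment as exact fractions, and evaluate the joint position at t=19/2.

  seg 0: a=3 b=11/207 c=0 d=-229/1656
  seg 1: a=2 b=-665/414 c=-229/276 d=2011/7452
  seg 2: a=-3 b=581/828 c=331/207 d=-2345/7452
  seg 3: a=5 b=745/414 c=-1021/828 d=1021/7452
S(19/2) = 3965/736

Δ: Δ0=-1/2, Δ1=-5/3, Δ2=8/3, Δ3=-2/3
row 1: diag=10, rhs=-7; c'=3/10, d'=-7/10
row 2: denom=12−3·3/10=111/10; d'=(26−3·-7/10)/(111/10)=281/111
row 3: denom=12−3·10/37=414/37; d'=(-20−3·281/111)/(414/37)=-1021/414
back: M3=-1021/414
back: M2=281/111−10/37·-1021/414=662/207
back: M1=-7/10−3/10·662/207=-229/138
M: M0=0, M1=-229/138, M2=662/207, M3=-1021/414, M4=0
seg 0: a=3, c=M0/2=0, d=(M1−M0)/(6·2)=-229/1656, b=Δ0−h0·(2M0+M1)/6=11/207
seg 1: a=2, c=M1/2=-229/276, d=(M2−M1)/(6·3)=2011/7452, b=Δ1−h1·(2M1+M2)/6=-665/414
seg 2: a=-3, c=M2/2=331/207, d=(M3−M2)/(6·3)=-2345/7452, b=Δ2−h2·(2M2+M3)/6=581/828
seg 3: a=5, c=M3/2=-1021/828, d=(M4−M3)/(6·3)=1021/7452, b=Δ3−h3·(2M3+M4)/6=745/414
t_q=19/2 → seg 3, τ=3/2; S=5+745/414·τ+-1021/828·τ²+1021/7452·τ³=3965/736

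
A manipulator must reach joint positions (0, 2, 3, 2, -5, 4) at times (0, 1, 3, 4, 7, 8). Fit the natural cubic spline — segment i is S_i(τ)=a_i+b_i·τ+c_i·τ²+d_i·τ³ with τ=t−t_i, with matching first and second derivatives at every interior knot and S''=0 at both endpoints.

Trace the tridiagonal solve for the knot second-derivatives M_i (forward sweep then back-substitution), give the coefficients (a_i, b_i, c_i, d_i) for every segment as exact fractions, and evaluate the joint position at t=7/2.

Δ: Δ0=2, Δ1=1/2, Δ2=-1, Δ3=-7/3, Δ4=9
row 1: diag=6, rhs=-9; c'=1/3, d'=-3/2
row 2: denom=6−2·1/3=16/3; d'=(-9−2·-3/2)/(16/3)=-9/8
row 3: denom=8−1·3/16=125/16; d'=(-8−1·-9/8)/(125/16)=-22/25
row 4: denom=8−3·48/125=856/125; d'=(68−3·-22/25)/(856/125)=4415/428
back: M4=4415/428
back: M3=-22/25−48/125·4415/428=-518/107
back: M2=-9/8−3/16·-518/107=-93/428
back: M1=-3/2−1/3·-93/428=-611/428
M: M0=0, M1=-611/428, M2=-93/428, M3=-518/107, M4=4415/428, M5=0
seg 0: a=0, c=M0/2=0, d=(M1−M0)/(6·1)=-611/2568, b=Δ0−h0·(2M0+M1)/6=5747/2568
seg 1: a=2, c=M1/2=-611/856, d=(M2−M1)/(6·2)=259/2568, b=Δ1−h1·(2M1+M2)/6=1957/1284
seg 2: a=3, c=M2/2=-93/856, d=(M3−M2)/(6·1)=-1979/2568, b=Δ2−h2·(2M2+M3)/6=-155/1284
seg 3: a=2, c=M3/2=-259/107, d=(M4−M3)/(6·3)=6487/7704, b=Δ3−h3·(2M3+M4)/6=-6805/2568
seg 4: a=-5, c=M4/2=4415/856, d=(M5−M4)/(6·1)=-4415/2568, b=Δ4−h4·(2M4+M5)/6=7141/1284
t_q=7/2 → seg 2, τ=1/2; S=3+-155/1284·τ+-93/856·τ²+-1979/2568·τ³=19285/6848

  seg 0: a=0 b=5747/2568 c=0 d=-611/2568
  seg 1: a=2 b=1957/1284 c=-611/856 d=259/2568
  seg 2: a=3 b=-155/1284 c=-93/856 d=-1979/2568
  seg 3: a=2 b=-6805/2568 c=-259/107 d=6487/7704
  seg 4: a=-5 b=7141/1284 c=4415/856 d=-4415/2568
S(7/2) = 19285/6848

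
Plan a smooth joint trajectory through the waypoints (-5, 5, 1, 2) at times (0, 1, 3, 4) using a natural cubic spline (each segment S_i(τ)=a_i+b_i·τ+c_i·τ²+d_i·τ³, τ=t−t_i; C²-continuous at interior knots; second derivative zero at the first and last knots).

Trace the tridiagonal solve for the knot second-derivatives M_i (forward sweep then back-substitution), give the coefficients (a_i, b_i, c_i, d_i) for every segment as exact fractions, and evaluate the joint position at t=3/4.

  seg 0: a=-5 b=199/16 c=0 d=-39/16
  seg 1: a=5 b=41/8 c=-117/16 d=15/8
  seg 2: a=1 b=-13/8 c=63/16 d=-21/16
S(3/4) = 3379/1024

Δ: Δ0=10, Δ1=-2, Δ2=1
row 1: diag=6, rhs=-72; c'=1/3, d'=-12
row 2: denom=6−2·1/3=16/3; d'=(18−2·-12)/(16/3)=63/8
back: M2=63/8
back: M1=-12−1/3·63/8=-117/8
M: M0=0, M1=-117/8, M2=63/8, M3=0
seg 0: a=-5, c=M0/2=0, d=(M1−M0)/(6·1)=-39/16, b=Δ0−h0·(2M0+M1)/6=199/16
seg 1: a=5, c=M1/2=-117/16, d=(M2−M1)/(6·2)=15/8, b=Δ1−h1·(2M1+M2)/6=41/8
seg 2: a=1, c=M2/2=63/16, d=(M3−M2)/(6·1)=-21/16, b=Δ2−h2·(2M2+M3)/6=-13/8
t_q=3/4 → seg 0, τ=3/4; S=-5+199/16·τ+0·τ²+-39/16·τ³=3379/1024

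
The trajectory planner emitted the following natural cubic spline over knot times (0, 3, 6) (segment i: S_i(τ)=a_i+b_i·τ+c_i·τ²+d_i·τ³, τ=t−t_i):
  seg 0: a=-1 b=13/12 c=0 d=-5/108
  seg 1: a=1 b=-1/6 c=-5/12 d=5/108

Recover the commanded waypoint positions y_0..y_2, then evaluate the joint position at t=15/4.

y_0=-1 y_1=1 y_2=-2
S(15/4) = 169/256

y_0 = S_0(0) = a_0 = -1
y_1 = S_1(0) = a_1 = 1
y_2 = S_1(3) = -2
t_q=15/4 is in segment 1 (τ=3/4); S_1(τ)=169/256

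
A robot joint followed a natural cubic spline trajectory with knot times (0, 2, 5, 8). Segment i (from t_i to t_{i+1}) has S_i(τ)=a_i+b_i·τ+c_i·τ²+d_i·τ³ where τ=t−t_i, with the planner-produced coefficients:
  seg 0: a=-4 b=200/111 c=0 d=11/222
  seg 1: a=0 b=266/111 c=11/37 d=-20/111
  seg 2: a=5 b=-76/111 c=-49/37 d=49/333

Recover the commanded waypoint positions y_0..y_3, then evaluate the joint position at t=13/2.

y_0=-4 y_1=0 y_2=5 y_3=-5
S(13/2) = 441/296

y_0 = S_0(0) = a_0 = -4
y_1 = S_1(0) = a_1 = 0
y_2 = S_2(0) = a_2 = 5
y_3 = S_2(3) = -5
t_q=13/2 is in segment 2 (τ=3/2); S_2(τ)=441/296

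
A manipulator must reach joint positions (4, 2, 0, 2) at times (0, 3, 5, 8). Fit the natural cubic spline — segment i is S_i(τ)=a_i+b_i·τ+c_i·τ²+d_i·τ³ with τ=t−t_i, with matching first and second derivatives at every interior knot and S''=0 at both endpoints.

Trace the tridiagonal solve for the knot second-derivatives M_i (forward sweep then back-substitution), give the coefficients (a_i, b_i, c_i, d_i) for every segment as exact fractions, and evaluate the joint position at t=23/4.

  seg 0: a=4 b=-11/24 c=0 d=-5/216
  seg 1: a=2 b=-13/12 c=-5/24 d=1/8
  seg 2: a=0 b=-5/12 c=13/24 d=-13/216
S(23/4) = -17/512

Δ: Δ0=-2/3, Δ1=-1, Δ2=2/3
row 1: diag=10, rhs=-2; c'=1/5, d'=-1/5
row 2: denom=10−2·1/5=48/5; d'=(10−2·-1/5)/(48/5)=13/12
back: M2=13/12
back: M1=-1/5−1/5·13/12=-5/12
M: M0=0, M1=-5/12, M2=13/12, M3=0
seg 0: a=4, c=M0/2=0, d=(M1−M0)/(6·3)=-5/216, b=Δ0−h0·(2M0+M1)/6=-11/24
seg 1: a=2, c=M1/2=-5/24, d=(M2−M1)/(6·2)=1/8, b=Δ1−h1·(2M1+M2)/6=-13/12
seg 2: a=0, c=M2/2=13/24, d=(M3−M2)/(6·3)=-13/216, b=Δ2−h2·(2M2+M3)/6=-5/12
t_q=23/4 → seg 2, τ=3/4; S=0+-5/12·τ+13/24·τ²+-13/216·τ³=-17/512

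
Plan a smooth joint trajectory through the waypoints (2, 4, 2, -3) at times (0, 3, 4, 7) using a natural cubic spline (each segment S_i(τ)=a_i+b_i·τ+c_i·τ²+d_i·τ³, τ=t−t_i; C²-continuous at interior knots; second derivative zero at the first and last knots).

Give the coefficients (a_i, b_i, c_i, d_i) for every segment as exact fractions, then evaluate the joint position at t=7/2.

Δ: Δ0=2/3, Δ1=-2, Δ2=-5/3
row 1: diag=8, rhs=-16; c'=1/8, d'=-2
row 2: denom=8−1·1/8=63/8; d'=(2−1·-2)/(63/8)=32/63
back: M2=32/63
back: M1=-2−1/8·32/63=-130/63
M: M0=0, M1=-130/63, M2=32/63, M3=0
seg 0: a=2, c=M0/2=0, d=(M1−M0)/(6·3)=-65/567, b=Δ0−h0·(2M0+M1)/6=107/63
seg 1: a=4, c=M1/2=-65/63, d=(M2−M1)/(6·1)=3/7, b=Δ1−h1·(2M1+M2)/6=-88/63
seg 2: a=2, c=M2/2=16/63, d=(M3−M2)/(6·3)=-16/567, b=Δ2−h2·(2M2+M3)/6=-137/63
t_q=7/2 → seg 1, τ=1/2; S=4+-88/63·τ+-65/63·τ²+3/7·τ³=223/72

  seg 0: a=2 b=107/63 c=0 d=-65/567
  seg 1: a=4 b=-88/63 c=-65/63 d=3/7
  seg 2: a=2 b=-137/63 c=16/63 d=-16/567
S(7/2) = 223/72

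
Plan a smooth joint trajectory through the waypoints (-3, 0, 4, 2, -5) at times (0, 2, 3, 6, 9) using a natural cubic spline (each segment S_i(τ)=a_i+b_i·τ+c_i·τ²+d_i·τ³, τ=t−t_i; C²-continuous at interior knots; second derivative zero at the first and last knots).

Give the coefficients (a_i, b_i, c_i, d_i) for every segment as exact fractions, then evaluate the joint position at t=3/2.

  seg 0: a=-3 b=38/85 c=0 d=179/680
  seg 1: a=0 b=613/170 c=537/340 d=-403/340
  seg 2: a=4 b=1091/340 c=-168/85 d=419/1836
  seg 3: a=2 b=-423/170 c=79/1020 d=-79/9180
S(3/2) = -7839/5440

Δ: Δ0=3/2, Δ1=4, Δ2=-2/3, Δ3=-7/3
row 1: diag=6, rhs=15; c'=1/6, d'=5/2
row 2: denom=8−1·1/6=47/6; d'=(-28−1·5/2)/(47/6)=-183/47
row 3: denom=12−3·18/47=510/47; d'=(-10−3·-183/47)/(510/47)=79/510
back: M3=79/510
back: M2=-183/47−18/47·79/510=-336/85
back: M1=5/2−1/6·-336/85=537/170
M: M0=0, M1=537/170, M2=-336/85, M3=79/510, M4=0
seg 0: a=-3, c=M0/2=0, d=(M1−M0)/(6·2)=179/680, b=Δ0−h0·(2M0+M1)/6=38/85
seg 1: a=0, c=M1/2=537/340, d=(M2−M1)/(6·1)=-403/340, b=Δ1−h1·(2M1+M2)/6=613/170
seg 2: a=4, c=M2/2=-168/85, d=(M3−M2)/(6·3)=419/1836, b=Δ2−h2·(2M2+M3)/6=1091/340
seg 3: a=2, c=M3/2=79/1020, d=(M4−M3)/(6·3)=-79/9180, b=Δ3−h3·(2M3+M4)/6=-423/170
t_q=3/2 → seg 0, τ=3/2; S=-3+38/85·τ+0·τ²+179/680·τ³=-7839/5440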